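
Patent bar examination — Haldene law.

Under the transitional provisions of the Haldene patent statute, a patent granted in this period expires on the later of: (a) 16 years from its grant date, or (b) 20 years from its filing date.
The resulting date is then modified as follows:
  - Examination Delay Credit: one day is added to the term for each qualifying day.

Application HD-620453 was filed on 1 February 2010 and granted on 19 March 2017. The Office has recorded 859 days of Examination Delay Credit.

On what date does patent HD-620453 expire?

July 26, 2035

(a) grant + 16 years → 19 March 2033.
(b) filing + 20 years → 1 February 2030.
Later of the two: 19 March 2033.
Examination Delay Credit: +859 days → 26 July 2035.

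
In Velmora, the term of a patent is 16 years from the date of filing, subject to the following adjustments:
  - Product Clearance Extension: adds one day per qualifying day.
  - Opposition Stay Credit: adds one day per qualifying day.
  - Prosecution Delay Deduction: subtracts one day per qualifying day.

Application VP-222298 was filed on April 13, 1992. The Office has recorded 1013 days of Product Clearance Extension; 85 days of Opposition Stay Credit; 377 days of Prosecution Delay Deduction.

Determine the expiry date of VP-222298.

April 4, 2010

Base term: filing date + 16 years → 13 April 2008.
Product Clearance Extension: +1013 days → 21 January 2011.
Opposition Stay Credit: +85 days → 16 April 2011.
Prosecution Delay Deduction: −377 days → 4 April 2010.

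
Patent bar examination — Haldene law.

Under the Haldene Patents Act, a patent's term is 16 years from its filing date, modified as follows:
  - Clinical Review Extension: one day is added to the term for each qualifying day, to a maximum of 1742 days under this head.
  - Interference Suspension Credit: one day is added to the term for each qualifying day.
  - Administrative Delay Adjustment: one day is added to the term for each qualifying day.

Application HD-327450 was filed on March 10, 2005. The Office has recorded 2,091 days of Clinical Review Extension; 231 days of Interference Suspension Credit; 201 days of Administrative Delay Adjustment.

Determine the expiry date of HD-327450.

2027-02-21

Base term: filing date + 16 years → 10 March 2021.
Clinical Review Extension: 2091 days claimed exceeds the 1742-day cap, so +1742 days → 16 December 2025.
Interference Suspension Credit: +231 days → 4 August 2026.
Administrative Delay Adjustment: +201 days → 21 February 2027.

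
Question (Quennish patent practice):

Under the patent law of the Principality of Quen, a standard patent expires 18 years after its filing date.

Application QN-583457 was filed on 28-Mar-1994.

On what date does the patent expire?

Filing date + 18 years → 28 March 2012.

March 28, 2012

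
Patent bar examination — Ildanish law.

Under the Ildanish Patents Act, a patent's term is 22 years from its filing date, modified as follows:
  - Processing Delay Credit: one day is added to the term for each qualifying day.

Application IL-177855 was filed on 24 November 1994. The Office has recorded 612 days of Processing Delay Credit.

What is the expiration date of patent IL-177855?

Base term: filing date + 22 years → 24 November 2016.
Processing Delay Credit: +612 days → 29 July 2018.

2018-07-29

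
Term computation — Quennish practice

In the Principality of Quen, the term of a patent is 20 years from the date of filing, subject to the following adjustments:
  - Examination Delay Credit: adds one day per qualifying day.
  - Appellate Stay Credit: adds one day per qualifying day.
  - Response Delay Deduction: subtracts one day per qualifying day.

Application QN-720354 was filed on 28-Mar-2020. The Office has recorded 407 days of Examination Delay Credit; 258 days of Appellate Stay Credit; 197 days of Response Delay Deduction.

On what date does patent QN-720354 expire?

July 9, 2041

Base term: filing date + 20 years → 28 March 2040.
Examination Delay Credit: +407 days → 9 May 2041.
Appellate Stay Credit: +258 days → 22 January 2042.
Response Delay Deduction: −197 days → 9 July 2041.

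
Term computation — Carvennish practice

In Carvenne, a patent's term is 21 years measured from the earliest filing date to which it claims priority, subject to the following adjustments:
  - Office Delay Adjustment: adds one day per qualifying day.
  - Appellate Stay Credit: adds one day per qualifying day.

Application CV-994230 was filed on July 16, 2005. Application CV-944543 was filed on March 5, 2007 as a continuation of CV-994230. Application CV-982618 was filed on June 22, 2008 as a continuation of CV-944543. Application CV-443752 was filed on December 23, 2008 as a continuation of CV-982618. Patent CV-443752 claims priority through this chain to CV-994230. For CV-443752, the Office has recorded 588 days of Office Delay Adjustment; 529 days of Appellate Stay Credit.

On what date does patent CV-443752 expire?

Earliest priority filing: 16 July 2005.
Base term: 16 July 2005 + 21 years → 16 July 2026.
Office Delay Adjustment: +588 days → 24 February 2028.
Appellate Stay Credit: +529 days → 6 August 2029.

2029-08-06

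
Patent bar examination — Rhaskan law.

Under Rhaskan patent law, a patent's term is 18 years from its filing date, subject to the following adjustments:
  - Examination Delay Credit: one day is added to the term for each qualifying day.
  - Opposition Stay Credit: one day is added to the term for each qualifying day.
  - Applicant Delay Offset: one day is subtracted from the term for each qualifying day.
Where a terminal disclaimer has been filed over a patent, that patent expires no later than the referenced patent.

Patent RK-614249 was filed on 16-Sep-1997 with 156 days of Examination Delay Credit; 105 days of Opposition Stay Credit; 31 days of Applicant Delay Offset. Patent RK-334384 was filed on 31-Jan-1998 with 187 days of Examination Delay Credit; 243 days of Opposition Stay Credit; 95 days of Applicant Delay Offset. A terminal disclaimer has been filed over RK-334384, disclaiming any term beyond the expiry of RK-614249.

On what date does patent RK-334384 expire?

May 3, 2016

Natural term of RK-334384:
  Base: filing + 18 years → 31 January 2016.
  Examination Delay Credit: +187 days → 5 August 2016.
  Opposition Stay Credit: +243 days → 5 April 2017.
  Applicant Delay Offset: −95 days → 31 December 2016.
Expiry of referenced patent RK-614249:
  Base: filing + 18 years → 16 September 2015.
  Examination Delay Credit: +156 days → 19 February 2016.
  Opposition Stay Credit: +105 days → 3 June 2016.
  Applicant Delay Offset: −31 days → 3 May 2016.
Terminal disclaimer: RK-334384 expires on the earlier of 31 December 2016 and 3 May 2016.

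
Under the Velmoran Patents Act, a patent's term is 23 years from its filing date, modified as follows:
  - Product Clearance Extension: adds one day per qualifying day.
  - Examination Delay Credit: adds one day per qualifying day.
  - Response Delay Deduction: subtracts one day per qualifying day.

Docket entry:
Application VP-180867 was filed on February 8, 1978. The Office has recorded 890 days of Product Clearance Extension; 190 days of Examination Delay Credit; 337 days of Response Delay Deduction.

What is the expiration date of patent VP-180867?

2003-02-21

Base term: filing date + 23 years → 8 February 2001.
Product Clearance Extension: +890 days → 18 July 2003.
Examination Delay Credit: +190 days → 24 January 2004.
Response Delay Deduction: −337 days → 21 February 2003.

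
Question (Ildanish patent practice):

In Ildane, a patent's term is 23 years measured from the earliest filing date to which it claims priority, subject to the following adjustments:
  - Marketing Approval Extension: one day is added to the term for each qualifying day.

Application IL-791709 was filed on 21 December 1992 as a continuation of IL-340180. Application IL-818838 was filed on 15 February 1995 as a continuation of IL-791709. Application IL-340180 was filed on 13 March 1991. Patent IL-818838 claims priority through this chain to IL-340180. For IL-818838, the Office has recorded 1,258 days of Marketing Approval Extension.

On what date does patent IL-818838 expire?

Earliest priority filing: 13 March 1991.
Base term: 13 March 1991 + 23 years → 13 March 2014.
Marketing Approval Extension: +1258 days → 22 August 2017.

2017-08-22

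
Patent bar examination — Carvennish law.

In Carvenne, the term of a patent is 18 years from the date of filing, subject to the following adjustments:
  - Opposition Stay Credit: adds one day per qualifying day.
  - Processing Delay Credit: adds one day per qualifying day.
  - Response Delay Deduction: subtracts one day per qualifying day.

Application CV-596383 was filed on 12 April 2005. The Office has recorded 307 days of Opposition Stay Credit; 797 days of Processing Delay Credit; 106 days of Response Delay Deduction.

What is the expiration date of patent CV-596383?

2026-01-04

Base term: filing date + 18 years → 12 April 2023.
Opposition Stay Credit: +307 days → 13 February 2024.
Processing Delay Credit: +797 days → 20 April 2026.
Response Delay Deduction: −106 days → 4 January 2026.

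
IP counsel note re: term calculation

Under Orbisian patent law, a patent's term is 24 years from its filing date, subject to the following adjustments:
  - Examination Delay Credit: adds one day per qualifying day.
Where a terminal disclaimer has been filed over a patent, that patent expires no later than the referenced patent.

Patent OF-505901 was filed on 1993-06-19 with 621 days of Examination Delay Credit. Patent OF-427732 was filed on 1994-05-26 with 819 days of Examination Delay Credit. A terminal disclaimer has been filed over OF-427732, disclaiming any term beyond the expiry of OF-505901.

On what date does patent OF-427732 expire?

2019-03-02

Natural term of OF-427732:
  Base: filing + 24 years → 26 May 2018.
  Examination Delay Credit: +819 days → 22 August 2020.
Expiry of referenced patent OF-505901:
  Base: filing + 24 years → 19 June 2017.
  Examination Delay Credit: +621 days → 2 March 2019.
Terminal disclaimer: OF-427732 expires on the earlier of 22 August 2020 and 2 March 2019.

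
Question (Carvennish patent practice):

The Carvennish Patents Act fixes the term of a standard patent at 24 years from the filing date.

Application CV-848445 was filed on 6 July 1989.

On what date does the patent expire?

2013-07-06

Filing date + 24 years → 6 July 2013.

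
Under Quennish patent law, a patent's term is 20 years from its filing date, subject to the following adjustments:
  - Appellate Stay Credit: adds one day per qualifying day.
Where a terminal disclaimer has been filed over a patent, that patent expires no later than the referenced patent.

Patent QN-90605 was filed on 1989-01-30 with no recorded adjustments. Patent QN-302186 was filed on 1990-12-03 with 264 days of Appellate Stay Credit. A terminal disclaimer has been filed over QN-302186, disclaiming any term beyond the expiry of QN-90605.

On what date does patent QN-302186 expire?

Natural term of QN-302186:
  Base: filing + 20 years → 3 December 2010.
  Appellate Stay Credit: +264 days → 24 August 2011.
Expiry of referenced patent QN-90605:
  Base: filing + 20 years → 30 January 2009.
Terminal disclaimer: QN-302186 expires on the earlier of 24 August 2011 and 30 January 2009.

2009-01-30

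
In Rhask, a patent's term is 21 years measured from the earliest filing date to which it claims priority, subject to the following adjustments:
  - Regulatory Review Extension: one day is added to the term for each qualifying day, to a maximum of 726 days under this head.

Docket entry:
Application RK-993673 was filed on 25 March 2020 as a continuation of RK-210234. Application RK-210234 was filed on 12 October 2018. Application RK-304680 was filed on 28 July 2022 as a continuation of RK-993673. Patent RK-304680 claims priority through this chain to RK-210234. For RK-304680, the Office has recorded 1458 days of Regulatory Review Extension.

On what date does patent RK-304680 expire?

Earliest priority filing: 12 October 2018.
Base term: 12 October 2018 + 21 years → 12 October 2039.
Regulatory Review Extension: 1458 days claimed exceeds the 726-day cap, so +726 days → 7 October 2041.

2041-10-07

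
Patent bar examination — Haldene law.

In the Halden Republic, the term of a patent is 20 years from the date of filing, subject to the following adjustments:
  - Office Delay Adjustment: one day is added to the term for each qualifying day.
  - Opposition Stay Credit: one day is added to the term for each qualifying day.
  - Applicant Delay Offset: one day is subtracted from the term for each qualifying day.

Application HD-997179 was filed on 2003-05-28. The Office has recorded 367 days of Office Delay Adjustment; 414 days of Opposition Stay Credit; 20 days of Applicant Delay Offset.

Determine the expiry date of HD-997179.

June 27, 2025

Base term: filing date + 20 years → 28 May 2023.
Office Delay Adjustment: +367 days → 29 May 2024.
Opposition Stay Credit: +414 days → 17 July 2025.
Applicant Delay Offset: −20 days → 27 June 2025.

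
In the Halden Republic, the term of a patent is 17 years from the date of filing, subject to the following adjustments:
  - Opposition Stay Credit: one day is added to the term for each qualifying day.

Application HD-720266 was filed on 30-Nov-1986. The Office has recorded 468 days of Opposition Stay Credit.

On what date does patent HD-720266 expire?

Base term: filing date + 17 years → 30 November 2003.
Opposition Stay Credit: +468 days → 12 March 2005.

March 12, 2005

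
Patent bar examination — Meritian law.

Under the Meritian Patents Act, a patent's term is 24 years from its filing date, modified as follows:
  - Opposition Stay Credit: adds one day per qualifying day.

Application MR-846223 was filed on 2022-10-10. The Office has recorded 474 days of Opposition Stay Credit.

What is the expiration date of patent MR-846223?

2048-01-27

Base term: filing date + 24 years → 10 October 2046.
Opposition Stay Credit: +474 days → 27 January 2048.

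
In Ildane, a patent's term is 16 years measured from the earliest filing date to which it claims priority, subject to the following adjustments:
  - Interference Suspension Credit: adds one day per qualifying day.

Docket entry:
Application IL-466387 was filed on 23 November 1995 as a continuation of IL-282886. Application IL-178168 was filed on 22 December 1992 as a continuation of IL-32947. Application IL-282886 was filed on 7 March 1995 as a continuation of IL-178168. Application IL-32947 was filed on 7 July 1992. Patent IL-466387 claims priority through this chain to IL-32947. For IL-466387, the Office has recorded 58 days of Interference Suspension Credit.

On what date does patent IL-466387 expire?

2008-09-03

Earliest priority filing: 7 July 1992.
Base term: 7 July 1992 + 16 years → 7 July 2008.
Interference Suspension Credit: +58 days → 3 September 2008.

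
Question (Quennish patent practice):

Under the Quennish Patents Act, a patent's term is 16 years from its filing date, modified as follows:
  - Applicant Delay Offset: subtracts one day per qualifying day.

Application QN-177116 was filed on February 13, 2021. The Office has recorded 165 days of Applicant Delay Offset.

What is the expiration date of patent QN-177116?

Base term: filing date + 16 years → 13 February 2037.
Applicant Delay Offset: −165 days → 1 September 2036.

September 1, 2036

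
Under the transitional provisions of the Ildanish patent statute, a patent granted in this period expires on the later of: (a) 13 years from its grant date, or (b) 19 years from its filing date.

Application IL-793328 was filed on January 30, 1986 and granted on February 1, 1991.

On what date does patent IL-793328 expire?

(a) grant + 13 years → 1 February 2004.
(b) filing + 19 years → 30 January 2005.
Later of the two: 30 January 2005.

January 30, 2005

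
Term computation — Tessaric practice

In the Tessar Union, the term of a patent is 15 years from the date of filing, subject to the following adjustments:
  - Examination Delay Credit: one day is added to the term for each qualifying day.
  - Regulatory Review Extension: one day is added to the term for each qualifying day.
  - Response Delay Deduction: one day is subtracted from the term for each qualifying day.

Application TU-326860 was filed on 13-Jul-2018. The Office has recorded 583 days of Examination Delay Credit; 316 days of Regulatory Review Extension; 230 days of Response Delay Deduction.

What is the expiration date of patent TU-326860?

Base term: filing date + 15 years → 13 July 2033.
Examination Delay Credit: +583 days → 16 February 2035.
Regulatory Review Extension: +316 days → 29 December 2035.
Response Delay Deduction: −230 days → 13 May 2035.

May 13, 2035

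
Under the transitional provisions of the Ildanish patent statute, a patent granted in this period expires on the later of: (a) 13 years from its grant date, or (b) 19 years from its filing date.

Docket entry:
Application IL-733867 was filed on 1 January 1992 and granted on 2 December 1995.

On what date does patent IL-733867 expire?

2011-01-01

(a) grant + 13 years → 2 December 2008.
(b) filing + 19 years → 1 January 2011.
Later of the two: 1 January 2011.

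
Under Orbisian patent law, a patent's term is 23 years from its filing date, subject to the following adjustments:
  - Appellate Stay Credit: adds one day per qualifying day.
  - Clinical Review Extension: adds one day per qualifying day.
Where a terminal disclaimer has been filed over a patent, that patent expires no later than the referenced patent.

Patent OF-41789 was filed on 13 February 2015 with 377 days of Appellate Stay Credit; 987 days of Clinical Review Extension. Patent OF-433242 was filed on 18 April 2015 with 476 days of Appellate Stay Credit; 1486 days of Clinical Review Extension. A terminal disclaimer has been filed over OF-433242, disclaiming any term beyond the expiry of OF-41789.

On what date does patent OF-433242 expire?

Natural term of OF-433242:
  Base: filing + 23 years → 18 April 2038.
  Appellate Stay Credit: +476 days → 7 August 2039.
  Clinical Review Extension: +1486 days → 1 September 2043.
Expiry of referenced patent OF-41789:
  Base: filing + 23 years → 13 February 2038.
  Appellate Stay Credit: +377 days → 25 February 2039.
  Clinical Review Extension: +987 days → 8 November 2041.
Terminal disclaimer: OF-433242 expires on the earlier of 1 September 2043 and 8 November 2041.

November 8, 2041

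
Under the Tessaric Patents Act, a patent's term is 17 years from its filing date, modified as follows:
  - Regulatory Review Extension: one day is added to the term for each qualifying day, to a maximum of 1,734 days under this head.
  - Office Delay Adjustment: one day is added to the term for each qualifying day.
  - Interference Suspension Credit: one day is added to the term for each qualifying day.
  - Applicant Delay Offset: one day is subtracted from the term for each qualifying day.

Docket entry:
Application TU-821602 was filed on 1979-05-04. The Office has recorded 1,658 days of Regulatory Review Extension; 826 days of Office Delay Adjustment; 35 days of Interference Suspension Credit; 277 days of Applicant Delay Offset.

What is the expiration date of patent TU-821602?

June 24, 2002

Base term: filing date + 17 years → 4 May 1996.
Regulatory Review Extension: 1658 days (within the 1734-day cap) → +1658 days → 17 November 2000.
Office Delay Adjustment: +826 days → 21 February 2003.
Interference Suspension Credit: +35 days → 28 March 2003.
Applicant Delay Offset: −277 days → 24 June 2002.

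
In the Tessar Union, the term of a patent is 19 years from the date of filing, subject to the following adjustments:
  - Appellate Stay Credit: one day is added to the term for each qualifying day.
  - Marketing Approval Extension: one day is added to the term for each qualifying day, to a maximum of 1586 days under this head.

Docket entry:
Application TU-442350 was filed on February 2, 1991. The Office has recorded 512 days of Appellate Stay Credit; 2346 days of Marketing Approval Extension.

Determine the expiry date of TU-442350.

Base term: filing date + 19 years → 2 February 2010.
Appellate Stay Credit: +512 days → 29 June 2011.
Marketing Approval Extension: 2346 days claimed exceeds the 1586-day cap, so +1586 days → 1 November 2015.

2015-11-01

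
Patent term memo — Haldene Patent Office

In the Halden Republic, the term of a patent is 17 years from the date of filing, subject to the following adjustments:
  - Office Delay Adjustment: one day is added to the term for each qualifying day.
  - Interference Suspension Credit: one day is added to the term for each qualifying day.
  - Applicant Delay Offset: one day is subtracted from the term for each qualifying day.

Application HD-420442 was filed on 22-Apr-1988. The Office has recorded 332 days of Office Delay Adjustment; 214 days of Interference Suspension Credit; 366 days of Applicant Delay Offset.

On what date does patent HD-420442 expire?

October 19, 2005

Base term: filing date + 17 years → 22 April 2005.
Office Delay Adjustment: +332 days → 20 March 2006.
Interference Suspension Credit: +214 days → 20 October 2006.
Applicant Delay Offset: −366 days → 19 October 2005.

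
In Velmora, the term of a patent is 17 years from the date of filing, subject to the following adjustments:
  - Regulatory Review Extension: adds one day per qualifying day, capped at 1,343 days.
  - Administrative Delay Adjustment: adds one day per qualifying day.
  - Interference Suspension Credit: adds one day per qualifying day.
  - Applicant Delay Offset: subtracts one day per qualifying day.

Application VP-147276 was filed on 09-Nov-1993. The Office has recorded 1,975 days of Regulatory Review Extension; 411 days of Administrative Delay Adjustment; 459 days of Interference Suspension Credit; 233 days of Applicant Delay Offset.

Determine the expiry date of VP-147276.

April 11, 2016

Base term: filing date + 17 years → 9 November 2010.
Regulatory Review Extension: 1975 days claimed exceeds the 1343-day cap, so +1343 days → 14 July 2014.
Administrative Delay Adjustment: +411 days → 29 August 2015.
Interference Suspension Credit: +459 days → 30 November 2016.
Applicant Delay Offset: −233 days → 11 April 2016.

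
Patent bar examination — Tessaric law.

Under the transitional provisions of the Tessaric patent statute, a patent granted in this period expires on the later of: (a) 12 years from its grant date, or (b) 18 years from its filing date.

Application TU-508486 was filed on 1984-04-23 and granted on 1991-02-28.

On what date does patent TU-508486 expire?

(a) grant + 12 years → 28 February 2003.
(b) filing + 18 years → 23 April 2002.
Later of the two: 28 February 2003.

February 28, 2003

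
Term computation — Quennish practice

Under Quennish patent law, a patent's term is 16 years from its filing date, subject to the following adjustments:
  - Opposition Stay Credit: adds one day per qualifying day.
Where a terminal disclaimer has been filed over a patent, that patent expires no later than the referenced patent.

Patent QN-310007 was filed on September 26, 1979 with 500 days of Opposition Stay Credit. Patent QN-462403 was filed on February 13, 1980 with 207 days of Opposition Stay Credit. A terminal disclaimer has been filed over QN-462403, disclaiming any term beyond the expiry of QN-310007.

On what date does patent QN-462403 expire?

Natural term of QN-462403:
  Base: filing + 16 years → 13 February 1996.
  Opposition Stay Credit: +207 days → 7 September 1996.
Expiry of referenced patent QN-310007:
  Base: filing + 16 years → 26 September 1995.
  Opposition Stay Credit: +500 days → 7 February 1997.
Terminal disclaimer: QN-462403 expires on the earlier of 7 September 1996 and 7 February 1997.

September 7, 1996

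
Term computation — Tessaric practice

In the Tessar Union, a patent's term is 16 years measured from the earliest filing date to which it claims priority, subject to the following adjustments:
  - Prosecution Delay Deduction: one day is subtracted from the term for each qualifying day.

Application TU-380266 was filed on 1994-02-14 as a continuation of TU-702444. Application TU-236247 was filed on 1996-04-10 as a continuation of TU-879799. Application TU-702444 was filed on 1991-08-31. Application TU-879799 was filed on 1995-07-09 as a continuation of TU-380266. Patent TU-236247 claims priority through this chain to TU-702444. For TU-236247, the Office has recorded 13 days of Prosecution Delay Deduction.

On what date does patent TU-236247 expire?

August 18, 2007

Earliest priority filing: 31 August 1991.
Base term: 31 August 1991 + 16 years → 31 August 2007.
Prosecution Delay Deduction: −13 days → 18 August 2007.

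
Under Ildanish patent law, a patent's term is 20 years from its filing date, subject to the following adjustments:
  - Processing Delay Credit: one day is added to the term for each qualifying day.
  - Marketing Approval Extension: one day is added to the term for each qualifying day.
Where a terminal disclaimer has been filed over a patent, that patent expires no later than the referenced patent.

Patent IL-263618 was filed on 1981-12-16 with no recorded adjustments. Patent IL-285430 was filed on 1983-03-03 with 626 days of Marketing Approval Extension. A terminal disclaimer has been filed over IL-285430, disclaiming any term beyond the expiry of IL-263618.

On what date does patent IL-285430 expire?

Natural term of IL-285430:
  Base: filing + 20 years → 3 March 2003.
  Marketing Approval Extension: +626 days → 18 November 2004.
Expiry of referenced patent IL-263618:
  Base: filing + 20 years → 16 December 2001.
Terminal disclaimer: IL-285430 expires on the earlier of 18 November 2004 and 16 December 2001.

December 16, 2001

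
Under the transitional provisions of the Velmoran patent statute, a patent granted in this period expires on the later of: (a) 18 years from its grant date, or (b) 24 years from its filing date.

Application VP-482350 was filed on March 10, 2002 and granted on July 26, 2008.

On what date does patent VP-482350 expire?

July 26, 2026

(a) grant + 18 years → 26 July 2026.
(b) filing + 24 years → 10 March 2026.
Later of the two: 26 July 2026.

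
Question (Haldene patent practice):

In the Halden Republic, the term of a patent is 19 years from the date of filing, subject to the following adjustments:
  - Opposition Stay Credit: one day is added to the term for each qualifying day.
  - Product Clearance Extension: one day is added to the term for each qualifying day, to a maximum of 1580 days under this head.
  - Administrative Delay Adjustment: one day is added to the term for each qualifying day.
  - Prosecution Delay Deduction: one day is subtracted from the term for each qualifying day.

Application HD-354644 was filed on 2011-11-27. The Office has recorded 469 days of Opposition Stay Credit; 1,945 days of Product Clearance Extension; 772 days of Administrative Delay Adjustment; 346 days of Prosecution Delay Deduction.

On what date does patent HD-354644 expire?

September 6, 2037

Base term: filing date + 19 years → 27 November 2030.
Opposition Stay Credit: +469 days → 10 March 2032.
Product Clearance Extension: 1945 days claimed exceeds the 1580-day cap, so +1580 days → 7 July 2036.
Administrative Delay Adjustment: +772 days → 18 August 2038.
Prosecution Delay Deduction: −346 days → 6 September 2037.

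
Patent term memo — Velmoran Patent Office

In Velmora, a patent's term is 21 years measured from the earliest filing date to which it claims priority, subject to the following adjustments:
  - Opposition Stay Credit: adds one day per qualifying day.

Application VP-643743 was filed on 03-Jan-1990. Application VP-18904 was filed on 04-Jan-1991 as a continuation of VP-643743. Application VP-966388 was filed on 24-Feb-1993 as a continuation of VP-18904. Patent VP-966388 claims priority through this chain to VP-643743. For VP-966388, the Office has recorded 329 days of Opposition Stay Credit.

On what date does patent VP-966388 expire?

Earliest priority filing: 3 January 1990.
Base term: 3 January 1990 + 21 years → 3 January 2011.
Opposition Stay Credit: +329 days → 28 November 2011.

2011-11-28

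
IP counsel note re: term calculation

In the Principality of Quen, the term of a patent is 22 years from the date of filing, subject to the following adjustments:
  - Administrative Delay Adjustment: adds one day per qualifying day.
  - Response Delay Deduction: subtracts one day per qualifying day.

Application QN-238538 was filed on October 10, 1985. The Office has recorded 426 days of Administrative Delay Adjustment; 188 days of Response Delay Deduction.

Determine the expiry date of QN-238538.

2008-06-04

Base term: filing date + 22 years → 10 October 2007.
Administrative Delay Adjustment: +426 days → 9 December 2008.
Response Delay Deduction: −188 days → 4 June 2008.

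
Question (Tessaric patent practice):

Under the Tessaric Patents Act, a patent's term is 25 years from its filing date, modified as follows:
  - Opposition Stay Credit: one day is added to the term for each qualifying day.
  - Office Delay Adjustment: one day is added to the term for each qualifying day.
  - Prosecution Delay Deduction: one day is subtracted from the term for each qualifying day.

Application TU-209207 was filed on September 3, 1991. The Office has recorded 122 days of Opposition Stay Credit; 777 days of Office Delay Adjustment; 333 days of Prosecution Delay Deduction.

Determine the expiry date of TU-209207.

Base term: filing date + 25 years → 3 September 2016.
Opposition Stay Credit: +122 days → 3 January 2017.
Office Delay Adjustment: +777 days → 19 February 2019.
Prosecution Delay Deduction: −333 days → 23 March 2018.

2018-03-23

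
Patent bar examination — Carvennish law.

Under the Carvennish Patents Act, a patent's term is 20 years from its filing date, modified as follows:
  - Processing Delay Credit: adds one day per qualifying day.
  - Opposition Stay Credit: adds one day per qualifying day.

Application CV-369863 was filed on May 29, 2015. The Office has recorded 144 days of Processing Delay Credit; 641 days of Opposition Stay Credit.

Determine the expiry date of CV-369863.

Base term: filing date + 20 years → 29 May 2035.
Processing Delay Credit: +144 days → 20 October 2035.
Opposition Stay Credit: +641 days → 22 July 2037.

July 22, 2037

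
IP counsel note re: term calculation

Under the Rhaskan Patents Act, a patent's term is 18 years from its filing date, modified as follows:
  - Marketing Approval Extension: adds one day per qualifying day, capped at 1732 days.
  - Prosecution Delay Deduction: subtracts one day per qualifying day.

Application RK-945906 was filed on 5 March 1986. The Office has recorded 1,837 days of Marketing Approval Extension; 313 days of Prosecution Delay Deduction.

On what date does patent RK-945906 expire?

January 23, 2008

Base term: filing date + 18 years → 5 March 2004.
Marketing Approval Extension: 1837 days claimed exceeds the 1732-day cap, so +1732 days → 1 December 2008.
Prosecution Delay Deduction: −313 days → 23 January 2008.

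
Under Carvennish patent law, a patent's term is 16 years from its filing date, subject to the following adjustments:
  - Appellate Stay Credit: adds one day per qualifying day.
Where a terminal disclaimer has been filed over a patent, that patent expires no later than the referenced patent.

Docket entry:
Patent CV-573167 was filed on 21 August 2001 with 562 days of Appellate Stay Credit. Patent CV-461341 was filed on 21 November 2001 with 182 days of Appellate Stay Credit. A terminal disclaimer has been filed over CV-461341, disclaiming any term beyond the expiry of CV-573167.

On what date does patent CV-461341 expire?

2018-05-22

Natural term of CV-461341:
  Base: filing + 16 years → 21 November 2017.
  Appellate Stay Credit: +182 days → 22 May 2018.
Expiry of referenced patent CV-573167:
  Base: filing + 16 years → 21 August 2017.
  Appellate Stay Credit: +562 days → 6 March 2019.
Terminal disclaimer: CV-461341 expires on the earlier of 22 May 2018 and 6 March 2019.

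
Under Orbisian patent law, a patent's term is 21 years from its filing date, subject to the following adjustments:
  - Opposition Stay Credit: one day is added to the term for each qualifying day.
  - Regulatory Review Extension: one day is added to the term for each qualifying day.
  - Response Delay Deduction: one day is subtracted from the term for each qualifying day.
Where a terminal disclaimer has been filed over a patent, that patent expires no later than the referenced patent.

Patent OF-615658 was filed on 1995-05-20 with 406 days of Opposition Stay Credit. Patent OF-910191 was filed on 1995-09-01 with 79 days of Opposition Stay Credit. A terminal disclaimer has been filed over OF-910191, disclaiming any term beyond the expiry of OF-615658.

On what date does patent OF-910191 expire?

Natural term of OF-910191:
  Base: filing + 21 years → 1 September 2016.
  Opposition Stay Credit: +79 days → 19 November 2016.
Expiry of referenced patent OF-615658:
  Base: filing + 21 years → 20 May 2016.
  Opposition Stay Credit: +406 days → 30 June 2017.
Terminal disclaimer: OF-910191 expires on the earlier of 19 November 2016 and 30 June 2017.

2016-11-19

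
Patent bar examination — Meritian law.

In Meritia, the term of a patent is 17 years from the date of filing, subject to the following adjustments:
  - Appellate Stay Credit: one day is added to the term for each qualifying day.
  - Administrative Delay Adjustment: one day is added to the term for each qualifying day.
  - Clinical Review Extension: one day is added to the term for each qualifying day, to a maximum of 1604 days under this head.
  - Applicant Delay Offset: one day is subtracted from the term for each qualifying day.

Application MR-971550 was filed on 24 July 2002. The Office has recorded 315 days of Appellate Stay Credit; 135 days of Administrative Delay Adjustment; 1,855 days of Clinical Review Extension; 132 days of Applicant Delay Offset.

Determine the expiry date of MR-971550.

2024-10-27

Base term: filing date + 17 years → 24 July 2019.
Appellate Stay Credit: +315 days → 3 June 2020.
Administrative Delay Adjustment: +135 days → 16 October 2020.
Clinical Review Extension: 1855 days claimed exceeds the 1604-day cap, so +1604 days → 8 March 2025.
Applicant Delay Offset: −132 days → 27 October 2024.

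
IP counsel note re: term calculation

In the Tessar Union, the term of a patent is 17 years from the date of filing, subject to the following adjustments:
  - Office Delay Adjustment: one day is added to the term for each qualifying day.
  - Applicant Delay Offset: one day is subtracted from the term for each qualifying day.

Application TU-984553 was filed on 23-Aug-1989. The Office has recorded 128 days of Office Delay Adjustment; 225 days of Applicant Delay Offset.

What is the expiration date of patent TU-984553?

Base term: filing date + 17 years → 23 August 2006.
Office Delay Adjustment: +128 days → 29 December 2006.
Applicant Delay Offset: −225 days → 18 May 2006.

2006-05-18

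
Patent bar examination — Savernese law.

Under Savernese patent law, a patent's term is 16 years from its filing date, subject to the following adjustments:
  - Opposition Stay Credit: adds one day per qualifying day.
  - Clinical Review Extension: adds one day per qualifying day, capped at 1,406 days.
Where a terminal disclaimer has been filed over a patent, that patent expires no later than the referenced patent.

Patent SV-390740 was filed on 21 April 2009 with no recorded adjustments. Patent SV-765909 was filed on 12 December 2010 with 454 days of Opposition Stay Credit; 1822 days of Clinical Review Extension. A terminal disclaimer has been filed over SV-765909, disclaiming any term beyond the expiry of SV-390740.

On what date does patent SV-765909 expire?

April 21, 2025

Natural term of SV-765909:
  Base: filing + 16 years → 12 December 2026.
  Opposition Stay Credit: +454 days → 10 March 2028.
  Clinical Review Extension: 1822 days claimed exceeds the 1406-day cap, so +1406 days → 15 January 2032.
Expiry of referenced patent SV-390740:
  Base: filing + 16 years → 21 April 2025.
Terminal disclaimer: SV-765909 expires on the earlier of 15 January 2032 and 21 April 2025.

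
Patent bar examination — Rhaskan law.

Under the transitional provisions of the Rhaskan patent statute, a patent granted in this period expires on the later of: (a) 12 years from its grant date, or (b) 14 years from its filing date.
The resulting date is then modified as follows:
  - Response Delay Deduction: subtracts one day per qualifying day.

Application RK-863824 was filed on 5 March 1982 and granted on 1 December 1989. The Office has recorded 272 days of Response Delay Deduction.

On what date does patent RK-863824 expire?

(a) grant + 12 years → 1 December 2001.
(b) filing + 14 years → 5 March 1996.
Later of the two: 1 December 2001.
Response Delay Deduction: −272 days → 4 March 2001.

March 4, 2001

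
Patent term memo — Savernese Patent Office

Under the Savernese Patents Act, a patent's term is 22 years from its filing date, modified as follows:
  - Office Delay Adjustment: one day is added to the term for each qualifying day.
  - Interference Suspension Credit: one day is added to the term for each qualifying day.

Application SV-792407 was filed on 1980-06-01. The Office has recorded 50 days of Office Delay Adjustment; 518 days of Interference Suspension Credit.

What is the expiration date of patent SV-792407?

2003-12-21

Base term: filing date + 22 years → 1 June 2002.
Office Delay Adjustment: +50 days → 21 July 2002.
Interference Suspension Credit: +518 days → 21 December 2003.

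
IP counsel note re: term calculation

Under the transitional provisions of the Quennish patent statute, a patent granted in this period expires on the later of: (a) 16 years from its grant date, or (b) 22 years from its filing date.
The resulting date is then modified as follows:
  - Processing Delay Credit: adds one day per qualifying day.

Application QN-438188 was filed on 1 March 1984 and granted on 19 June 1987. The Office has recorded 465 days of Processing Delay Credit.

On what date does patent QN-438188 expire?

(a) grant + 16 years → 19 June 2003.
(b) filing + 22 years → 1 March 2006.
Later of the two: 1 March 2006.
Processing Delay Credit: +465 days → 9 June 2007.

2007-06-09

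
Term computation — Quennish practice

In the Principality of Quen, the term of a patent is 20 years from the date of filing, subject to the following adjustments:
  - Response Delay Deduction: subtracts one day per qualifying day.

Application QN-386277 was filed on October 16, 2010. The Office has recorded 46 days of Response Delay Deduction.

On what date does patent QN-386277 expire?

Base term: filing date + 20 years → 16 October 2030.
Response Delay Deduction: −46 days → 31 August 2030.

2030-08-31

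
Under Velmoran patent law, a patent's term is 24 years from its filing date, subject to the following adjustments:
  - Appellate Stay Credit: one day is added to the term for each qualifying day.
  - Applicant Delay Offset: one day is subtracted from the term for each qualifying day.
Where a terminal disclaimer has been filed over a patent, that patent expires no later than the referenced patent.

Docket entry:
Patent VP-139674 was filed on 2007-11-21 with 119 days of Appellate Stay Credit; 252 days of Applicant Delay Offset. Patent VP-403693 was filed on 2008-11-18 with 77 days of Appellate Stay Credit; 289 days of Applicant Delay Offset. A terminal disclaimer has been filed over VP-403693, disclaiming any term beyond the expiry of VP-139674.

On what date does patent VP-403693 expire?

Natural term of VP-403693:
  Base: filing + 24 years → 18 November 2032.
  Appellate Stay Credit: +77 days → 3 February 2033.
  Applicant Delay Offset: −289 days → 20 April 2032.
Expiry of referenced patent VP-139674:
  Base: filing + 24 years → 21 November 2031.
  Appellate Stay Credit: +119 days → 19 March 2032.
  Applicant Delay Offset: −252 days → 11 July 2031.
Terminal disclaimer: VP-403693 expires on the earlier of 20 April 2032 and 11 July 2031.

July 11, 2031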